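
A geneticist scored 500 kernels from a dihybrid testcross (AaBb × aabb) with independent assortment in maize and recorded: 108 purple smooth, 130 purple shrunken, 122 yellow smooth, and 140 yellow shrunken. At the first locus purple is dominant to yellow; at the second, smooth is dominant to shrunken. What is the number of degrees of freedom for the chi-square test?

3

A dihybrid testcross with independent assortment gives a 1:1:1:1 ratio.
A goodness-of-fit test with 4 phenotype classes has df = 4 − 1 = 3.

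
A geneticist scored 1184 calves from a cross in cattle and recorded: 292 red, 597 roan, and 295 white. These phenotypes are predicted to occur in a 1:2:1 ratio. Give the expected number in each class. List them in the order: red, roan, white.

296, 592, 296

The 1:2:1 ratio has 4 parts, so with N = 1184 the expected counts are:
  red: 1184 × 1/4 = 296
  roan: 1184 × 2/4 = 592
  white: 1184 × 1/4 = 296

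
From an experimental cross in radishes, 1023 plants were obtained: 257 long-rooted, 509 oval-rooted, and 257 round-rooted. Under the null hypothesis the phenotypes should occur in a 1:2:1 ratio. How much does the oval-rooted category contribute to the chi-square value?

0.012

Total ratio parts = 4. Expected numbers out of 1023:
  long-rooted: 1023 × 1/4 = 255.75
  oval-rooted: 1023 × 2/4 = 511.5
  round-rooted: 1023 × 1/4 = 255.75
Contribution of oval-rooted: (509 − 511.5)² / 511.5 = 0.0122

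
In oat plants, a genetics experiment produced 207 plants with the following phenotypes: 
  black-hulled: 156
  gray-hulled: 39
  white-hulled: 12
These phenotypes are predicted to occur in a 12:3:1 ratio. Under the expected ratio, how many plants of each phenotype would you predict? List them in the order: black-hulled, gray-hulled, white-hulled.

Expected counts for N = 207 under a 12:3:1 ratio (total parts = 16):
  black-hulled: 207 × 12/16 = 155.25
  gray-hulled: 207 × 3/16 = 38.8125
  white-hulled: 207 × 1/16 = 12.9375

155.25, 38.8125, 12.9375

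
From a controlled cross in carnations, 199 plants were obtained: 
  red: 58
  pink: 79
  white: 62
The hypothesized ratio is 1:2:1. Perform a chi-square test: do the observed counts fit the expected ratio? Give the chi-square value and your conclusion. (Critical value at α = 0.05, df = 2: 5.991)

The 1:2:1 ratio has 4 parts, so with N = 199 the expected counts are:
  red: 199 × 1/4 = 49.75
  pink: 199 × 2/4 = 99.5
  white: 199 × 1/4 = 49.75
χ² = Σ (O − E)² / E
  red: (58 − 49.75)² / 49.75 = 1.3681
  pink: (79 − 99.5)² / 99.5 = 4.2236
  white: (62 − 49.75)² / 49.75 = 3.0163
χ² = 1.3681 + 4.2236 + 3.0163 = 8.608
Degrees of freedom = 3 − 1 = 2; critical value at α = 0.05 is 5.991.
Since 8.608 > 5.991, we reject the null hypothesis — the data do not fit the 1:2:1 ratio.

8.608; not consistent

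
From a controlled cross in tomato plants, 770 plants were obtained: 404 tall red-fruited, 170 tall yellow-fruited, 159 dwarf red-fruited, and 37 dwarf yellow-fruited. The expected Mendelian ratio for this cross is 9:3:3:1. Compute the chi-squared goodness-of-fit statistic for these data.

Expected counts for N = 770 under a 9:3:3:1 ratio (total parts = 16):
  tall red-fruited: 770 × 9/16 = 433.125
  tall yellow-fruited: 770 × 3/16 = 144.375
  dwarf red-fruited: 770 × 3/16 = 144.375
  dwarf yellow-fruited: 770 × 1/16 = 48.125
χ² = Σ (O − E)² / E
  tall red-fruited: (404 − 433.125)² / 433.125 = 1.9585
  tall yellow-fruited: (170 − 144.375)² / 144.375 = 4.5482
  dwarf red-fruited: (159 − 144.375)² / 144.375 = 1.4815
  dwarf yellow-fruited: (37 − 48.125)² / 48.125 = 2.5718
χ² = 1.9585 + 4.5482 + 1.4815 + 2.5718 = 10.560

10.560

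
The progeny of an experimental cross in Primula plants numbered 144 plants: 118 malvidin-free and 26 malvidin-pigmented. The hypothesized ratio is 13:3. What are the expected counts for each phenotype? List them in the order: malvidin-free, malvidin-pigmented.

117, 27

Under the 13:3 hypothesis (Σ ratio = 16, N = 144):
  malvidin-free: 144 × 13/16 = 117
  malvidin-pigmented: 144 × 3/16 = 27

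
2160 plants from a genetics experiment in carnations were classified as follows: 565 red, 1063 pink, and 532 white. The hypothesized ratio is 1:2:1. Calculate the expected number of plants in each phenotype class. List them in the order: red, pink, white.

540, 1080, 540

Total ratio parts = 4. Expected numbers out of 2160:
  red: 2160 × 1/4 = 540
  pink: 2160 × 2/4 = 1080
  white: 2160 × 1/4 = 540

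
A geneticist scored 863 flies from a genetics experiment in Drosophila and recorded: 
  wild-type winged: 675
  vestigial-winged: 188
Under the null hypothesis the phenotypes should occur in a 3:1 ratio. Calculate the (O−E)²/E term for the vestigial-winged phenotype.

The 3:1 ratio has 4 parts, so with N = 863 the expected counts are:
  wild-type winged: 863 × 3/4 = 647.25
  vestigial-winged: 863 × 1/4 = 215.75
Contribution of vestigial-winged: (188 − 215.75)² / 215.75 = 3.5692

3.569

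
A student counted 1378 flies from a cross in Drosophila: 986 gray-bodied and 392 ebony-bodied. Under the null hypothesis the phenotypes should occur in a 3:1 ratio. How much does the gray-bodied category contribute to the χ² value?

2.183

Under the 3:1 hypothesis (Σ ratio = 4, N = 1378):
  gray-bodied: 1378 × 3/4 = 1033.5
  ebony-bodied: 1378 × 1/4 = 344.5
Contribution of gray-bodied: (986 − 1033.5)² / 1033.5 = 2.1831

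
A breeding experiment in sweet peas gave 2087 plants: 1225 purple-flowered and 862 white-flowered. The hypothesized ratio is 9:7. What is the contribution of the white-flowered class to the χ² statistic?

2.856

Total ratio parts = 16. Expected numbers out of 2087:
  purple-flowered: 2087 × 9/16 = 1173.9375
  white-flowered: 2087 × 7/16 = 913.0625
Contribution of white-flowered: (862 − 913.0625)² / 913.0625 = 2.8556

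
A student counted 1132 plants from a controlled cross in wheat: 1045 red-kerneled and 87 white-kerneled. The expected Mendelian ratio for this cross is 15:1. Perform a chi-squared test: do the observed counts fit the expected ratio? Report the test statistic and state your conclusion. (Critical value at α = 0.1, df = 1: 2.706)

3.981; not consistent

Under the 15:1 hypothesis (Σ ratio = 16, N = 1132):
  red-kerneled: 1132 × 15/16 = 1061.25
  white-kerneled: 1132 × 1/16 = 70.75
χ² = Σ (O − E)² / E
  red-kerneled: (1045 − 1061.25)² / 1061.25 = 0.2488
  white-kerneled: (87 − 70.75)² / 70.75 = 3.7323
χ² = 0.2488 + 3.7323 = 3.9811 ≈ 3.981
Degrees of freedom = 2 − 1 = 1; critical value at α = 0.1 is 2.706.
Since 3.981 > 2.706, we reject the null hypothesis — the data do not fit the 15:1 ratio.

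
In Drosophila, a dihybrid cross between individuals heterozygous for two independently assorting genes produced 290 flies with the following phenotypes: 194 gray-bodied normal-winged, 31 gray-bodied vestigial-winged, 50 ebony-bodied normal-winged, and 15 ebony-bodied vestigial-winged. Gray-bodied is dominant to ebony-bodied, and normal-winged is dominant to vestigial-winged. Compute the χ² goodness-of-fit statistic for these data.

A dihybrid F₂ with independent assortment and complete dominance at both loci gives a 9:3:3:1 phenotypic ratio.
Total ratio parts = 16. Expected numbers out of 290:
  gray-bodied normal-winged: 290 × 9/16 = 163.125
  gray-bodied vestigial-winged: 290 × 3/16 = 54.375
  ebony-bodied normal-winged: 290 × 3/16 = 54.375
  ebony-bodied vestigial-winged: 290 × 1/16 = 18.125
χ² = Σ (O − E)² / E
  gray-bodied normal-winged: (194 − 163.125)² / 163.125 = 5.8438
  gray-bodied vestigial-winged: (31 − 54.375)² / 54.375 = 10.0486
  ebony-bodied normal-winged: (50 − 54.375)² / 54.375 = 0.3520
  ebony-bodied vestigial-winged: (15 − 18.125)² / 18.125 = 0.5388
χ² = 5.8438 + 10.0486 + 0.3520 + 0.5388 = 16.7832 ≈ 16.783

16.783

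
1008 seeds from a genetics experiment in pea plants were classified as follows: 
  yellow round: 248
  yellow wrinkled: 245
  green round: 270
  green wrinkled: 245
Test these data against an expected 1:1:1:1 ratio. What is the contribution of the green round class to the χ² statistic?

1.286

The 1:1:1:1 ratio has 4 parts, so with N = 1008 the expected counts are:
  yellow round: 1008 × 1/4 = 252
  yellow wrinkled: 1008 × 1/4 = 252
  green round: 1008 × 1/4 = 252
  green wrinkled: 1008 × 1/4 = 252
Contribution of green round: (270 − 252)² / 252 = 1.2857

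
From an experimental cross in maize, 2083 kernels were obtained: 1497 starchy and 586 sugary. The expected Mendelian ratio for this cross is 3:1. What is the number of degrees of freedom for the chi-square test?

A goodness-of-fit test with 2 phenotype classes has df = 2 − 1 = 1.

1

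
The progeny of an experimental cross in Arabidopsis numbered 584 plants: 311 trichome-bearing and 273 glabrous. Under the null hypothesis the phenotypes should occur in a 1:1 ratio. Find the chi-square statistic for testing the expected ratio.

Total ratio parts = 2. Expected numbers out of 584:
  trichome-bearing: 584 × 1/2 = 292
  glabrous: 584 × 1/2 = 292
χ² = Σ (O − E)² / E
  trichome-bearing: (311 − 292)² / 292 = 1.2363
  glabrous: (273 − 292)² / 292 = 1.2363
χ² = 1.2363 + 1.2363 = 2.4726 ≈ 2.473

2.473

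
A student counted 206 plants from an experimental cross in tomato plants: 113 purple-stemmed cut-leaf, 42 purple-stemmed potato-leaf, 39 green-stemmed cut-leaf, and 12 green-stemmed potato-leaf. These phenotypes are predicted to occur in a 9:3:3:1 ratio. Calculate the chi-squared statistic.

0.429

Total ratio parts = 16. Expected numbers out of 206:
  purple-stemmed cut-leaf: 206 × 9/16 = 115.875
  purple-stemmed potato-leaf: 206 × 3/16 = 38.625
  green-stemmed cut-leaf: 206 × 3/16 = 38.625
  green-stemmed potato-leaf: 206 × 1/16 = 12.875
χ² = Σ (O − E)² / E
  purple-stemmed cut-leaf: (113 − 115.875)² / 115.875 = 0.0713
  purple-stemmed potato-leaf: (42 − 38.625)² / 38.625 = 0.2949
  green-stemmed cut-leaf: (39 − 38.625)² / 38.625 = 0.0036
  green-stemmed potato-leaf: (12 − 12.875)² / 12.875 = 0.0595
χ² = 0.0713 + 0.2949 + 0.0036 + 0.0595 = 0.4293 ≈ 0.429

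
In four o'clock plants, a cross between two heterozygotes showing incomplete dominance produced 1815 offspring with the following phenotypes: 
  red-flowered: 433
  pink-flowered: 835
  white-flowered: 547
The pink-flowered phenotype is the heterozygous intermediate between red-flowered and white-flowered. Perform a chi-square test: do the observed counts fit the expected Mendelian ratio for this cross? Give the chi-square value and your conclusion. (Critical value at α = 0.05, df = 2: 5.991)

25.905; not consistent

With incomplete dominance, a heterozygote × heterozygote cross gives a 1:2:1 phenotypic ratio.
The 1:2:1 ratio has 4 parts, so with N = 1815 the expected counts are:
  red-flowered: 1815 × 1/4 = 453.75
  pink-flowered: 1815 × 2/4 = 907.5
  white-flowered: 1815 × 1/4 = 453.75
χ² = Σ (O − E)² / E
  red-flowered: (433 − 453.75)² / 453.75 = 0.9489
  pink-flowered: (835 − 907.5)² / 907.5 = 5.7920
  white-flowered: (547 − 453.75)² / 453.75 = 19.1638
χ² = 0.9489 + 5.7920 + 19.1638 = 25.9047 ≈ 25.905
Degrees of freedom = 3 − 1 = 2; critical value at α = 0.05 is 5.991.
Since 25.905 > 5.991, we reject the null hypothesis — the data do not fit the 1:2:1 ratio.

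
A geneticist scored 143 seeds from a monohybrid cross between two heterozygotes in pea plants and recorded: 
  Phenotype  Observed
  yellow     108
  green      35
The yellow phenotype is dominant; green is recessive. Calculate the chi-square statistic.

0.021

For a monohybrid cross between heterozygotes with complete dominance, the expected phenotypic ratio is 3:1.
Under the 3:1 hypothesis (Σ ratio = 4, N = 143):
  yellow: 143 × 3/4 = 107.25
  green: 143 × 1/4 = 35.75
χ² = Σ (O − E)² / E
  yellow: (108 − 107.25)² / 107.25 = 0.0052
  green: (35 − 35.75)² / 35.75 = 0.0157
χ² = 0.0052 + 0.0157 = 0.0209 ≈ 0.021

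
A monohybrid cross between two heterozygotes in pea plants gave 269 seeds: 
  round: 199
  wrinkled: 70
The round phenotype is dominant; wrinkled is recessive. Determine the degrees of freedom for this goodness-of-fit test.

For a monohybrid cross between heterozygotes with complete dominance, the expected phenotypic ratio is 3:1.
A goodness-of-fit test with 2 phenotype classes has df = 2 − 1 = 1.

1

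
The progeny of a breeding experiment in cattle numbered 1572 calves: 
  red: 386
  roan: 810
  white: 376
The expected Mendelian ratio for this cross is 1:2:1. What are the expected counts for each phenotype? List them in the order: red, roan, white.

393, 786, 393

The 1:2:1 ratio has 4 parts, so with N = 1572 the expected counts are:
  red: 1572 × 1/4 = 393
  roan: 1572 × 2/4 = 786
  white: 1572 × 1/4 = 393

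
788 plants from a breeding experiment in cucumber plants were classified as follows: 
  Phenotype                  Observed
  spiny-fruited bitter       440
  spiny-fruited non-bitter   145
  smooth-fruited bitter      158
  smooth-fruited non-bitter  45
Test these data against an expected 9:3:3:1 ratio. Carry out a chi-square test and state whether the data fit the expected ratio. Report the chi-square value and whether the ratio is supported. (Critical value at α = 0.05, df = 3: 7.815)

Expected counts for N = 788 under a 9:3:3:1 ratio (total parts = 16):
  spiny-fruited bitter: 788 × 9/16 = 443.25
  spiny-fruited non-bitter: 788 × 3/16 = 147.75
  smooth-fruited bitter: 788 × 3/16 = 147.75
  smooth-fruited non-bitter: 788 × 1/16 = 49.25
χ² = Σ (O − E)² / E
  spiny-fruited bitter: (440 − 443.25)² / 443.25 = 0.0238
  spiny-fruited non-bitter: (145 − 147.75)² / 147.75 = 0.0512
  smooth-fruited bitter: (158 − 147.75)² / 147.75 = 0.7111
  smooth-fruited non-bitter: (45 − 49.25)² / 49.25 = 0.3668
χ² = 0.0238 + 0.0512 + 0.7111 + 0.3668 = 1.1529 ≈ 1.153
Degrees of freedom = 4 − 1 = 3; critical value at α = 0.05 is 7.815.
Since 1.153 < 7.815, we fail to reject the null hypothesis — the data are consistent with the 9:3:3:1 ratio.

1.153; consistent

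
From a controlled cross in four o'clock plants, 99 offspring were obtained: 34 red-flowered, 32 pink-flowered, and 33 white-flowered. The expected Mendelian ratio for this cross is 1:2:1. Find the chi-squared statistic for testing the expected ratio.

The 1:2:1 ratio has 4 parts, so with N = 99 the expected counts are:
  red-flowered: 99 × 1/4 = 24.75
  pink-flowered: 99 × 2/4 = 49.5
  white-flowered: 99 × 1/4 = 24.75
χ² = Σ (O − E)² / E
  red-flowered: (34 − 24.75)² / 24.75 = 3.4571
  pink-flowered: (32 − 49.5)² / 49.5 = 6.1869
  white-flowered: (33 − 24.75)² / 24.75 = 2.7500
χ² = 3.4571 + 6.1869 + 2.7500 = 12.394

12.394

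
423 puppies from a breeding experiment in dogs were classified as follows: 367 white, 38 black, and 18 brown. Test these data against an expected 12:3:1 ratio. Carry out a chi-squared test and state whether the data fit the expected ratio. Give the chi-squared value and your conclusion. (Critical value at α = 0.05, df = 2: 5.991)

32.013; not consistent

The 12:3:1 ratio has 16 parts, so with N = 423 the expected counts are:
  white: 423 × 12/16 = 317.25
  black: 423 × 3/16 = 79.3125
  brown: 423 × 1/16 = 26.4375
χ² = Σ (O − E)² / E
  white: (367 − 317.25)² / 317.25 = 7.8016
  black: (38 − 79.3125)² / 79.3125 = 21.5190
  brown: (18 − 26.4375)² / 26.4375 = 2.6928
χ² = 7.8016 + 21.5190 + 2.6928 = 32.0134 ≈ 32.013
Degrees of freedom = 3 − 1 = 2; critical value at α = 0.05 is 5.991.
Since 32.013 > 5.991, we reject the null hypothesis — the data do not fit the 12:3:1 ratio.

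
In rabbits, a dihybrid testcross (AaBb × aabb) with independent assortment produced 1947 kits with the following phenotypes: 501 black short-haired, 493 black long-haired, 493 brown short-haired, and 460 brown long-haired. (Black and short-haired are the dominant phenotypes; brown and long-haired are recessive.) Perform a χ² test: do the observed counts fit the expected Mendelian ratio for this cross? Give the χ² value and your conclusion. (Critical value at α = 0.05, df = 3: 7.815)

2.048; consistent

A dihybrid testcross with independent assortment gives a 1:1:1:1 ratio.
Expected counts for N = 1947 under a 1:1:1:1 ratio (total parts = 4):
  black short-haired: 1947 × 1/4 = 486.75
  black long-haired: 1947 × 1/4 = 486.75
  brown short-haired: 1947 × 1/4 = 486.75
  brown long-haired: 1947 × 1/4 = 486.75
χ² = Σ (O − E)² / E
  black short-haired: (501 − 486.75)² / 486.75 = 0.4172
  black long-haired: (493 − 486.75)² / 486.75 = 0.0803
  brown short-haired: (493 − 486.75)² / 486.75 = 0.0803
  brown long-haired: (460 − 486.75)² / 486.75 = 1.4701
χ² = 0.4172 + 0.0803 + 0.0803 + 1.4701 = 2.0479 ≈ 2.048
Degrees of freedom = 4 − 1 = 3; critical value at α = 0.05 is 7.815.
Since 2.048 < 7.815, we fail to reject the null hypothesis — the data are consistent with the 1:1:1:1 ratio.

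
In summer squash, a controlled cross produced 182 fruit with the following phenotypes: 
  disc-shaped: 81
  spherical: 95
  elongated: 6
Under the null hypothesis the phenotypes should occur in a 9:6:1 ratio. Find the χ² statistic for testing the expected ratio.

The 9:6:1 ratio has 16 parts, so with N = 182 the expected counts are:
  disc-shaped: 182 × 9/16 = 102.375
  spherical: 182 × 6/16 = 68.25
  elongated: 182 × 1/16 = 11.375
χ² = Σ (O − E)² / E
  disc-shaped: (81 − 102.375)² / 102.375 = 4.4629
  spherical: (95 − 68.25)² / 68.25 = 10.4844
  elongated: (6 − 11.375)² / 11.375 = 2.5398
χ² = 4.4629 + 10.4844 + 2.5398 = 17.4871 ≈ 17.487

17.487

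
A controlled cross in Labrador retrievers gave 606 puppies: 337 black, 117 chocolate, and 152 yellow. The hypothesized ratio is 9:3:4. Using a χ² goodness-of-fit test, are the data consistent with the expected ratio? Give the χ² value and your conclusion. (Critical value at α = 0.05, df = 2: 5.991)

0.146; consistent

Under the 9:3:4 hypothesis (Σ ratio = 16, N = 606):
  black: 606 × 9/16 = 340.875
  chocolate: 606 × 3/16 = 113.625
  yellow: 606 × 4/16 = 151.5
χ² = Σ (O − E)² / E
  black: (337 − 340.875)² / 340.875 = 0.0441
  chocolate: (117 − 113.625)² / 113.625 = 0.1002
  yellow: (152 − 151.5)² / 151.5 = 0.0017
χ² = 0.0441 + 0.1002 + 0.0017 = 0.146
Degrees of freedom = 3 − 1 = 2; critical value at α = 0.05 is 5.991.
Since 0.146 < 5.991, we fail to reject the null hypothesis — the data are consistent with the 9:3:4 ratio.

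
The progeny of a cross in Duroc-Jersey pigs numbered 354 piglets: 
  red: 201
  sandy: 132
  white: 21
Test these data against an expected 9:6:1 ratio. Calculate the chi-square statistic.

Under the 9:6:1 hypothesis (Σ ratio = 16, N = 354):
  red: 354 × 9/16 = 199.125
  sandy: 354 × 6/16 = 132.75
  white: 354 × 1/16 = 22.125
χ² = Σ (O − E)² / E
  red: (201 − 199.125)² / 199.125 = 0.0177
  sandy: (132 − 132.75)² / 132.75 = 0.0042
  white: (21 − 22.125)² / 22.125 = 0.0572
χ² = 0.0177 + 0.0042 + 0.0572 = 0.0791 ≈ 0.079

0.079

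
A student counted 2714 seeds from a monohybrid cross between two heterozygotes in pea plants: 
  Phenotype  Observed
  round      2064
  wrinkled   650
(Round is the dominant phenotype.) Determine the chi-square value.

For a monohybrid cross between heterozygotes with complete dominance, the expected phenotypic ratio is 3:1.
Total ratio parts = 4. Expected numbers out of 2714:
  round: 2714 × 3/4 = 2035.5
  wrinkled: 2714 × 1/4 = 678.5
χ² = Σ (O − E)² / E
  round: (2064 − 2035.5)² / 2035.5 = 0.3990
  wrinkled: (650 − 678.5)² / 678.5 = 1.1971
χ² = 0.3990 + 1.1971 = 1.5961 ≈ 1.596

1.596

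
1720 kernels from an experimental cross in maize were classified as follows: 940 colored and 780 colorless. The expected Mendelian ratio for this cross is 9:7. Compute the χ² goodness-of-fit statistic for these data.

The 9:7 ratio has 16 parts, so with N = 1720 the expected counts are:
  colored: 1720 × 9/16 = 967.5
  colorless: 1720 × 7/16 = 752.5
χ² = Σ (O − E)² / E
  colored: (940 − 967.5)² / 967.5 = 0.7817
  colorless: (780 − 752.5)² / 752.5 = 1.0050
χ² = 0.7817 + 1.0050 = 1.7867 ≈ 1.787

1.787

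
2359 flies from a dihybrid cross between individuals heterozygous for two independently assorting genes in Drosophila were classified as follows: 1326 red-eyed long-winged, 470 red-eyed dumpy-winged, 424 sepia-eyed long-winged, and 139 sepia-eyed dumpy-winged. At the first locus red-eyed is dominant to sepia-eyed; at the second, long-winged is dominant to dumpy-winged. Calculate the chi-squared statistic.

A dihybrid F₂ with independent assortment and complete dominance at both loci gives a 9:3:3:1 phenotypic ratio.
The 9:3:3:1 ratio has 16 parts, so with N = 2359 the expected counts are:
  red-eyed long-winged: 2359 × 9/16 = 1326.9375
  red-eyed dumpy-winged: 2359 × 3/16 = 442.3125
  sepia-eyed long-winged: 2359 × 3/16 = 442.3125
  sepia-eyed dumpy-winged: 2359 × 1/16 = 147.4375
χ² = Σ (O − E)² / E
  red-eyed long-winged: (1326 − 1326.9375)² / 1326.9375 = 0.0007
  red-eyed dumpy-winged: (470 − 442.3125)² / 442.3125 = 1.7332
  sepia-eyed long-winged: (424 − 442.3125)² / 442.3125 = 0.7582
  sepia-eyed dumpy-winged: (139 − 147.4375)² / 147.4375 = 0.4829
χ² = 0.0007 + 1.7332 + 0.7582 + 0.4829 = 2.975

2.975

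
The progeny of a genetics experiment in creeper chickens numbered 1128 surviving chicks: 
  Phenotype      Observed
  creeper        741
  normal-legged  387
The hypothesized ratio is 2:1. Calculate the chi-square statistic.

0.483

The 2:1 ratio has 3 parts, so with N = 1128 the expected counts are:
  creeper: 1128 × 2/3 = 752
  normal-legged: 1128 × 1/3 = 376
χ² = Σ (O − E)² / E
  creeper: (741 − 752)² / 752 = 0.1609
  normal-legged: (387 − 376)² / 376 = 0.3218
χ² = 0.1609 + 0.3218 = 0.4827 ≈ 0.483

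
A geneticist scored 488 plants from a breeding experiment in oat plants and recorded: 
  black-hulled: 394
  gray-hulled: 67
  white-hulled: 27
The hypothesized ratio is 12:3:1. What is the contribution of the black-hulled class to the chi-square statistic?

The 12:3:1 ratio has 16 parts, so with N = 488 the expected counts are:
  black-hulled: 488 × 12/16 = 366
  gray-hulled: 488 × 3/16 = 91.5
  white-hulled: 488 × 1/16 = 30.5
Contribution of black-hulled: (394 − 366)² / 366 = 2.1421

2.142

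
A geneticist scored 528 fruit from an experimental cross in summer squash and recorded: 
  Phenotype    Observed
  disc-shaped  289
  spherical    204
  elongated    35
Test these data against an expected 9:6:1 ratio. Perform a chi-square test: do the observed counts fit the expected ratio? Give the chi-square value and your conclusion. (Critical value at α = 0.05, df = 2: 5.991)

The 9:6:1 ratio has 16 parts, so with N = 528 the expected counts are:
  disc-shaped: 528 × 9/16 = 297
  spherical: 528 × 6/16 = 198
  elongated: 528 × 1/16 = 33
χ² = Σ (O − E)² / E
  disc-shaped: (289 − 297)² / 297 = 0.2155
  spherical: (204 − 198)² / 198 = 0.1818
  elongated: (35 − 33)² / 33 = 0.1212
χ² = 0.2155 + 0.1818 + 0.1212 = 0.5185 ≈ 0.519
Degrees of freedom = 3 − 1 = 2; critical value at α = 0.05 is 5.991.
Since 0.519 < 5.991, we fail to reject the null hypothesis — the data are consistent with the 9:6:1 ratio.

0.519; consistent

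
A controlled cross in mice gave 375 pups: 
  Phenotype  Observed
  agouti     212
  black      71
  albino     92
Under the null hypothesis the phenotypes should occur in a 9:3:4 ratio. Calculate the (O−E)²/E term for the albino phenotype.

Total ratio parts = 16. Expected numbers out of 375:
  agouti: 375 × 9/16 = 210.9375
  black: 375 × 3/16 = 70.3125
  albino: 375 × 4/16 = 93.75
Contribution of albino: (92 − 93.75)² / 93.75 = 0.0327

0.033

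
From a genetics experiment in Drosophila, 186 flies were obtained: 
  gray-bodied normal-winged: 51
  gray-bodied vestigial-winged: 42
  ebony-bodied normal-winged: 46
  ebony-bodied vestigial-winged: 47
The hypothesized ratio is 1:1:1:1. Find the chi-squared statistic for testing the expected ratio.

Under the 1:1:1:1 hypothesis (Σ ratio = 4, N = 186):
  gray-bodied normal-winged: 186 × 1/4 = 46.5
  gray-bodied vestigial-winged: 186 × 1/4 = 46.5
  ebony-bodied normal-winged: 186 × 1/4 = 46.5
  ebony-bodied vestigial-winged: 186 × 1/4 = 46.5
χ² = Σ (O − E)² / E
  gray-bodied normal-winged: (51 − 46.5)² / 46.5 = 0.4355
  gray-bodied vestigial-winged: (42 − 46.5)² / 46.5 = 0.4355
  ebony-bodied normal-winged: (46 − 46.5)² / 46.5 = 0.0054
  ebony-bodied vestigial-winged: (47 − 46.5)² / 46.5 = 0.0054
χ² = 0.4355 + 0.4355 + 0.0054 + 0.0054 = 0.8818 ≈ 0.882

0.882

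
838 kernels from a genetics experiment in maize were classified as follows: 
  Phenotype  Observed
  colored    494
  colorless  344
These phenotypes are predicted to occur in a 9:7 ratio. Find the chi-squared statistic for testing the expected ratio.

2.482

The 9:7 ratio has 16 parts, so with N = 838 the expected counts are:
  colored: 838 × 9/16 = 471.375
  colorless: 838 × 7/16 = 366.625
χ² = Σ (O − E)² / E
  colored: (494 − 471.375)² / 471.375 = 1.0860
  colorless: (344 − 366.625)² / 366.625 = 1.3962
χ² = 1.0860 + 1.3962 = 2.4822 ≈ 2.482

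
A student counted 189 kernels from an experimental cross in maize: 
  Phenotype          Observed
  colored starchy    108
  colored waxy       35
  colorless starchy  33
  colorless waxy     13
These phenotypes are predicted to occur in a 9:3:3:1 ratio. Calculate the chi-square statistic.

Total ratio parts = 16. Expected numbers out of 189:
  colored starchy: 189 × 9/16 = 106.3125
  colored waxy: 189 × 3/16 = 35.4375
  colorless starchy: 189 × 3/16 = 35.4375
  colorless waxy: 189 × 1/16 = 11.8125
χ² = Σ (O − E)² / E
  colored starchy: (108 − 106.3125)² / 106.3125 = 0.0268
  colored waxy: (35 − 35.4375)² / 35.4375 = 0.0054
  colorless starchy: (33 − 35.4375)² / 35.4375 = 0.1677
  colorless waxy: (13 − 11.8125)² / 11.8125 = 0.1194
χ² = 0.0268 + 0.0054 + 0.1677 + 0.1194 = 0.3193 ≈ 0.319

0.319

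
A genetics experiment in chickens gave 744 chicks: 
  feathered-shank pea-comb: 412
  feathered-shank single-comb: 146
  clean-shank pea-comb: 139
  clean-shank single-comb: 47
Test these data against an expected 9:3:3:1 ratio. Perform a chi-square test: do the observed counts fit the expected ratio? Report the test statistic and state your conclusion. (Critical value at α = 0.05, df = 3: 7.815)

0.411; consistent

Expected counts for N = 744 under a 9:3:3:1 ratio (total parts = 16):
  feathered-shank pea-comb: 744 × 9/16 = 418.5
  feathered-shank single-comb: 744 × 3/16 = 139.5
  clean-shank pea-comb: 744 × 3/16 = 139.5
  clean-shank single-comb: 744 × 1/16 = 46.5
χ² = Σ (O − E)² / E
  feathered-shank pea-comb: (412 − 418.5)² / 418.5 = 0.1010
  feathered-shank single-comb: (146 − 139.5)² / 139.5 = 0.3029
  clean-shank pea-comb: (139 − 139.5)² / 139.5 = 0.0018
  clean-shank single-comb: (47 − 46.5)² / 46.5 = 0.0054
χ² = 0.1010 + 0.3029 + 0.0018 + 0.0054 = 0.4111 ≈ 0.411
Degrees of freedom = 4 − 1 = 3; critical value at α = 0.05 is 7.815.
Since 0.411 < 7.815, we fail to reject the null hypothesis — the data are consistent with the 9:3:3:1 ratio.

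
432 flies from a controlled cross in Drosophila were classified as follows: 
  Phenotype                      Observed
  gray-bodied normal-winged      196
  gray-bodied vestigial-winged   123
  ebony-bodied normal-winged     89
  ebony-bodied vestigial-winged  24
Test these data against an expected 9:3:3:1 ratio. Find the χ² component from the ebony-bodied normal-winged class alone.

Total ratio parts = 16. Expected numbers out of 432:
  gray-bodied normal-winged: 432 × 9/16 = 243
  gray-bodied vestigial-winged: 432 × 3/16 = 81
  ebony-bodied normal-winged: 432 × 3/16 = 81
  ebony-bodied vestigial-winged: 432 × 1/16 = 27
Contribution of ebony-bodied normal-winged: (89 − 81)² / 81 = 0.7901

0.790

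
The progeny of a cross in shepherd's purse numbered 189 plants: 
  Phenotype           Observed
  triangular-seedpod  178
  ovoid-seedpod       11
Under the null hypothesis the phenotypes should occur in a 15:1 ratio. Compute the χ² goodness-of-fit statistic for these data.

Expected counts for N = 189 under a 15:1 ratio (total parts = 16):
  triangular-seedpod: 189 × 15/16 = 177.1875
  ovoid-seedpod: 189 × 1/16 = 11.8125
χ² = Σ (O − E)² / E
  triangular-seedpod: (178 − 177.1875)² / 177.1875 = 0.0037
  ovoid-seedpod: (11 − 11.8125)² / 11.8125 = 0.0559
χ² = 0.0037 + 0.0559 = 0.0596 ≈ 0.060

0.060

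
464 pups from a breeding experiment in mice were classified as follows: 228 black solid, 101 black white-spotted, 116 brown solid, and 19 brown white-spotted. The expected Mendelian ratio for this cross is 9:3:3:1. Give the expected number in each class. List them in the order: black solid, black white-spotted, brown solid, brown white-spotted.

261, 87, 87, 29

The 9:3:3:1 ratio has 16 parts, so with N = 464 the expected counts are:
  black solid: 464 × 9/16 = 261
  black white-spotted: 464 × 3/16 = 87
  brown solid: 464 × 3/16 = 87
  brown white-spotted: 464 × 1/16 = 29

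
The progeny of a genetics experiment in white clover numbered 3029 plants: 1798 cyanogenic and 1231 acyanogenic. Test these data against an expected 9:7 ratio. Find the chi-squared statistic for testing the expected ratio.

Expected counts for N = 3029 under a 9:7 ratio (total parts = 16):
  cyanogenic: 3029 × 9/16 = 1703.8125
  acyanogenic: 3029 × 7/16 = 1325.1875
χ² = Σ (O − E)² / E
  cyanogenic: (1798 − 1703.8125)² / 1703.8125 = 5.2067
  acyanogenic: (1231 − 1325.1875)² / 1325.1875 = 6.6944
χ² = 5.2067 + 6.6944 = 11.9011 ≈ 11.901

11.901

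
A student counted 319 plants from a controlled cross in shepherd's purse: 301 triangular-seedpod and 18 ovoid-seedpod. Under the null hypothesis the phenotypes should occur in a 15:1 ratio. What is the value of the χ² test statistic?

0.201

Expected counts for N = 319 under a 15:1 ratio (total parts = 16):
  triangular-seedpod: 319 × 15/16 = 299.0625
  ovoid-seedpod: 319 × 1/16 = 19.9375
χ² = Σ (O − E)² / E
  triangular-seedpod: (301 − 299.0625)² / 299.0625 = 0.0126
  ovoid-seedpod: (18 − 19.9375)² / 19.9375 = 0.1883
χ² = 0.0126 + 0.1883 = 0.2009 ≈ 0.201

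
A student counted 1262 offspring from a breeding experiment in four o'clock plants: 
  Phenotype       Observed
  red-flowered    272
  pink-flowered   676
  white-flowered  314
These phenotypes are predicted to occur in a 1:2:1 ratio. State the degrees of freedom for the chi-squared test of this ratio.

A goodness-of-fit test with 3 phenotype classes has df = 3 − 1 = 2.

2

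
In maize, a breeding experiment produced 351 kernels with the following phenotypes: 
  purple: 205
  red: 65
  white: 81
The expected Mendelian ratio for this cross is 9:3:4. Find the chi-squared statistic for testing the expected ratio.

Under the 9:3:4 hypothesis (Σ ratio = 16, N = 351):
  purple: 351 × 9/16 = 197.4375
  red: 351 × 3/16 = 65.8125
  white: 351 × 4/16 = 87.75
χ² = Σ (O − E)² / E
  purple: (205 − 197.4375)² / 197.4375 = 0.2897
  red: (65 − 65.8125)² / 65.8125 = 0.0100
  white: (81 − 87.75)² / 87.75 = 0.5192
χ² = 0.2897 + 0.0100 + 0.5192 = 0.8189 ≈ 0.819

0.819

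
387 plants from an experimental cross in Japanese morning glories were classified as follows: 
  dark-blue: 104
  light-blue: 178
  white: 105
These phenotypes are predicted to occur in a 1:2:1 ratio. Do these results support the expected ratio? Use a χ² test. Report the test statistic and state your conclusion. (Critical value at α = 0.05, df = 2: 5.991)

2.488; consistent

Expected counts for N = 387 under a 1:2:1 ratio (total parts = 4):
  dark-blue: 387 × 1/4 = 96.75
  light-blue: 387 × 2/4 = 193.5
  white: 387 × 1/4 = 96.75
χ² = Σ (O − E)² / E
  dark-blue: (104 − 96.75)² / 96.75 = 0.5433
  light-blue: (178 − 193.5)² / 193.5 = 1.2416
  white: (105 − 96.75)² / 96.75 = 0.7035
χ² = 0.5433 + 1.2416 + 0.7035 = 2.4884 ≈ 2.488
Degrees of freedom = 3 − 1 = 2; critical value at α = 0.05 is 5.991.
Since 2.488 < 5.991, we fail to reject the null hypothesis — the data are consistent with the 1:2:1 ratio.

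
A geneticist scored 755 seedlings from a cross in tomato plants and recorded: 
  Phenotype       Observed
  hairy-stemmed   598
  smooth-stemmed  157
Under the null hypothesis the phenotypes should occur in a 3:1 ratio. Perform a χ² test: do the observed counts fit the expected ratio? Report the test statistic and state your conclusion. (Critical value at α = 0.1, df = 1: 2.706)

7.121; not consistent

Expected counts for N = 755 under a 3:1 ratio (total parts = 4):
  hairy-stemmed: 755 × 3/4 = 566.25
  smooth-stemmed: 755 × 1/4 = 188.75
χ² = Σ (O − E)² / E
  hairy-stemmed: (598 − 566.25)² / 566.25 = 1.7802
  smooth-stemmed: (157 − 188.75)² / 188.75 = 5.3407
χ² = 1.7802 + 5.3407 = 7.1209 ≈ 7.121
Degrees of freedom = 2 − 1 = 1; critical value at α = 0.1 is 2.706.
Since 7.121 > 2.706, we reject the null hypothesis — the data do not fit the 3:1 ratio.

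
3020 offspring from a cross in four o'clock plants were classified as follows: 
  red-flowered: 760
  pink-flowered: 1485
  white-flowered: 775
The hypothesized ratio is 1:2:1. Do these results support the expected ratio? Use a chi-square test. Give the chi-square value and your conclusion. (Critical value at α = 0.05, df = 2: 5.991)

Expected counts for N = 3020 under a 1:2:1 ratio (total parts = 4):
  red-flowered: 3020 × 1/4 = 755
  pink-flowered: 3020 × 2/4 = 1510
  white-flowered: 3020 × 1/4 = 755
χ² = Σ (O − E)² / E
  red-flowered: (760 − 755)² / 755 = 0.0331
  pink-flowered: (1485 − 1510)² / 1510 = 0.4139
  white-flowered: (775 − 755)² / 755 = 0.5298
χ² = 0.0331 + 0.4139 + 0.5298 = 0.9768 ≈ 0.977
Degrees of freedom = 3 − 1 = 2; critical value at α = 0.05 is 5.991.
Since 0.977 < 5.991, we fail to reject the null hypothesis — the data are consistent with the 1:2:1 ratio.

0.977; consistent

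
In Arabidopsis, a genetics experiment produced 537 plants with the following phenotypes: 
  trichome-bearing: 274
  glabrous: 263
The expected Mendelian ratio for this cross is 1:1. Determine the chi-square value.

The 1:1 ratio has 2 parts, so with N = 537 the expected counts are:
  trichome-bearing: 537 × 1/2 = 268.5
  glabrous: 537 × 1/2 = 268.5
χ² = Σ (O − E)² / E
  trichome-bearing: (274 − 268.5)² / 268.5 = 0.1127
  glabrous: (263 − 268.5)² / 268.5 = 0.1127
χ² = 0.1127 + 0.1127 = 0.2254 ≈ 0.225

0.225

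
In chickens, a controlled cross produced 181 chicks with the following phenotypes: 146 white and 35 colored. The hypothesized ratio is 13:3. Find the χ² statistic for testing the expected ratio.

0.041

Total ratio parts = 16. Expected numbers out of 181:
  white: 181 × 13/16 = 147.0625
  colored: 181 × 3/16 = 33.9375
χ² = Σ (O − E)² / E
  white: (146 − 147.0625)² / 147.0625 = 0.0077
  colored: (35 − 33.9375)² / 33.9375 = 0.0333
χ² = 0.0077 + 0.0333 = 0.041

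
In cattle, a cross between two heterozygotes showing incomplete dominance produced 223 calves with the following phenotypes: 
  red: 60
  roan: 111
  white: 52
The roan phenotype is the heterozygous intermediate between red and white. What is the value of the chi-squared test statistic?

With incomplete dominance, a heterozygote × heterozygote cross gives a 1:2:1 phenotypic ratio.
Total ratio parts = 4. Expected numbers out of 223:
  red: 223 × 1/4 = 55.75
  roan: 223 × 2/4 = 111.5
  white: 223 × 1/4 = 55.75
χ² = Σ (O − E)² / E
  red: (60 − 55.75)² / 55.75 = 0.3240
  roan: (111 − 111.5)² / 111.5 = 0.0022
  white: (52 − 55.75)² / 55.75 = 0.2522
χ² = 0.3240 + 0.0022 + 0.2522 = 0.5784 ≈ 0.578

0.578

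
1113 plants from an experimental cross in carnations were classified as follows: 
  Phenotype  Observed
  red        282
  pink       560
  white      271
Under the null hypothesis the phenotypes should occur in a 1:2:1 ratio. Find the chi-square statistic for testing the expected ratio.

0.261

Under the 1:2:1 hypothesis (Σ ratio = 4, N = 1113):
  red: 1113 × 1/4 = 278.25
  pink: 1113 × 2/4 = 556.5
  white: 1113 × 1/4 = 278.25
χ² = Σ (O − E)² / E
  red: (282 − 278.25)² / 278.25 = 0.0505
  pink: (560 − 556.5)² / 556.5 = 0.0220
  white: (271 − 278.25)² / 278.25 = 0.1889
χ² = 0.0505 + 0.0220 + 0.1889 = 0.2614 ≈ 0.261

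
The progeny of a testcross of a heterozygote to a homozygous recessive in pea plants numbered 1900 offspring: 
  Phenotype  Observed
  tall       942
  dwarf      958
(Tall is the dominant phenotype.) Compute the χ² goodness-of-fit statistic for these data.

A testcross of a heterozygote (Aa × aa) gives a 1:1 phenotypic ratio.
The 1:1 ratio has 2 parts, so with N = 1900 the expected counts are:
  tall: 1900 × 1/2 = 950
  dwarf: 1900 × 1/2 = 950
χ² = Σ (O − E)² / E
  tall: (942 − 950)² / 950 = 0.0674
  dwarf: (958 − 950)² / 950 = 0.0674
χ² = 0.0674 + 0.0674 = 0.1348 ≈ 0.135

0.135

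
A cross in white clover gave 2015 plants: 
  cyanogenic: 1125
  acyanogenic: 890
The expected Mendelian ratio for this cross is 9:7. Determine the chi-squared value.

0.144

Under the 9:7 hypothesis (Σ ratio = 16, N = 2015):
  cyanogenic: 2015 × 9/16 = 1133.4375
  acyanogenic: 2015 × 7/16 = 881.5625
χ² = Σ (O − E)² / E
  cyanogenic: (1125 − 1133.4375)² / 1133.4375 = 0.0628
  acyanogenic: (890 − 881.5625)² / 881.5625 = 0.0808
χ² = 0.0628 + 0.0808 = 0.1436 ≈ 0.144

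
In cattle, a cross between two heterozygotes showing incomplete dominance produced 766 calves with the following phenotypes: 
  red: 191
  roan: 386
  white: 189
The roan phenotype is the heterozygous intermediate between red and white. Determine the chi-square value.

With incomplete dominance, a heterozygote × heterozygote cross gives a 1:2:1 phenotypic ratio.
Total ratio parts = 4. Expected numbers out of 766:
  red: 766 × 1/4 = 191.5
  roan: 766 × 2/4 = 383
  white: 766 × 1/4 = 191.5
χ² = Σ (O − E)² / E
  red: (191 − 191.5)² / 191.5 = 0.0013
  roan: (386 − 383)² / 383 = 0.0235
  white: (189 − 191.5)² / 191.5 = 0.0326
χ² = 0.0013 + 0.0235 + 0.0326 = 0.0574 ≈ 0.057

0.057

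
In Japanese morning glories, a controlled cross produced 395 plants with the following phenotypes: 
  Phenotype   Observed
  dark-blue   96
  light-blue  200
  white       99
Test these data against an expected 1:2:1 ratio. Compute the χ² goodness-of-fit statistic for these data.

Expected counts for N = 395 under a 1:2:1 ratio (total parts = 4):
  dark-blue: 395 × 1/4 = 98.75
  light-blue: 395 × 2/4 = 197.5
  white: 395 × 1/4 = 98.75
χ² = Σ (O − E)² / E
  dark-blue: (96 − 98.75)² / 98.75 = 0.0766
  light-blue: (200 − 197.5)² / 197.5 = 0.0316
  white: (99 − 98.75)² / 98.75 = 0.0006
χ² = 0.0766 + 0.0316 + 0.0006 = 0.1088 ≈ 0.109

0.109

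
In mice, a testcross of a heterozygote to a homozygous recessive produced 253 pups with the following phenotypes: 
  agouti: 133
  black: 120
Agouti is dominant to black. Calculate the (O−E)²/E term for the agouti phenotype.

0.334

A testcross of a heterozygote (Aa × aa) gives a 1:1 phenotypic ratio.
Total ratio parts = 2. Expected numbers out of 253:
  agouti: 253 × 1/2 = 126.5
  black: 253 × 1/2 = 126.5
Contribution of agouti: (133 − 126.5)² / 126.5 = 0.3340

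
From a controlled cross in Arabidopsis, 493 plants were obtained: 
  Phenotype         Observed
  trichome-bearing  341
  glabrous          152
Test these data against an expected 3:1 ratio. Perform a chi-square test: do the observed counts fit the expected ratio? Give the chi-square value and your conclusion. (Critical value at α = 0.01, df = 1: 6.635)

8.942; not consistent

Under the 3:1 hypothesis (Σ ratio = 4, N = 493):
  trichome-bearing: 493 × 3/4 = 369.75
  glabrous: 493 × 1/4 = 123.25
χ² = Σ (O − E)² / E
  trichome-bearing: (341 − 369.75)² / 369.75 = 2.2355
  glabrous: (152 − 123.25)² / 123.25 = 6.7064
χ² = 2.2355 + 6.7064 = 8.9419 ≈ 8.942
Degrees of freedom = 2 − 1 = 1; critical value at α = 0.01 is 6.635.
Since 8.942 > 6.635, we reject the null hypothesis — the data do not fit the 3:1 ratio.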